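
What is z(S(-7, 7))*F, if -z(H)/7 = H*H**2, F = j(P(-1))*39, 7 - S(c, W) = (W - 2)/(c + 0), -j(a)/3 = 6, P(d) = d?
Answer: 110539728/49 ≈ 2.2559e+6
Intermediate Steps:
j(a) = -18 (j(a) = -3*6 = -18)
S(c, W) = 7 - (-2 + W)/c (S(c, W) = 7 - (W - 2)/(c + 0) = 7 - (-2 + W)/c)
F = -702 (F = -18*39 = -702)
z(H) = -7*H**3 (z(H) = -7*H*H**2 = -7*H**3)
z(S(-7, 7))*F = -7*(-(2 - 1*7 + 7*(-7))**3/343)*(-702) = -7*(-(2 - 7 - 49)**3/343)*(-702) = -7*(-1/7*(-54))**3*(-702) = -7*(54/7)**3*(-702) = -7*157464/343*(-702) = -157464/49*(-702) = 110539728/49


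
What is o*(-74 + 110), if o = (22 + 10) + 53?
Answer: 3060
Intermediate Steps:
o = 85 (o = 32 + 53 = 85)
o*(-74 + 110) = 85*(-74 + 110) = 85*36 = 3060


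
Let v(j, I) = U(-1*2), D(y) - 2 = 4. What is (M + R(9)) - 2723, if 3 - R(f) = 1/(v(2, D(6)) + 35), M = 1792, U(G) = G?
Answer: -30625/33 ≈ -928.03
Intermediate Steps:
D(y) = 6 (D(y) = 2 + 4 = 6)
v(j, I) = -2 (v(j, I) = -1*2 = -2)
R(f) = 98/33 (R(f) = 3 - 1/(-2 + 35) = 3 - 1/33 = 98/33)
(M + R(9)) - 2723 = (1792 + 98/33) - 2723 = 59234/33 - 2723 = -30625/33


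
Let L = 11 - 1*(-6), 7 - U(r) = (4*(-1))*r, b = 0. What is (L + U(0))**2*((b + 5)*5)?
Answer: 14400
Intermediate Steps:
U(r) = 7 + 4*r (U(r) = 7 - 4*(-1)*r = 7 - (-4)*r = 7 + 4*r)
L = 17 (L = 11 + 6 = 17)
(L + U(0))**2*((b + 5)*5) = (17 + (7 + 4*0))**2*((0 + 5)*5) = (17 + (7 + 0))**2*(5*5) = (17 + 7)**2*25 = 24**2*25 = 576*25 = 14400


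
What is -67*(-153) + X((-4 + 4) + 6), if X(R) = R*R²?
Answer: 10467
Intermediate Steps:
X(R) = R³
-67*(-153) + X((-4 + 4) + 6) = -67*(-153) + ((-4 + 4) + 6)³ = 10251 + (0 + 6)³ = 10251 + 6³ = 10251 + 216 = 10467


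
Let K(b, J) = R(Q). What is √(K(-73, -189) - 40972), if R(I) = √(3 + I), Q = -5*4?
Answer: √(-40972 + I*√17) ≈ 0.01 + 202.42*I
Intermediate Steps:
Q = -20
K(b, J) = I*√17 (K(b, J) = √(3 - 20) = √(-17) = I*√17)
√(K(-73, -189) - 40972) = √(I*√17 - 40972) = √(-40972 + I*√17)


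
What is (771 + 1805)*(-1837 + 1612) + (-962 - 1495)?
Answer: -582057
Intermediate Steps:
(771 + 1805)*(-1837 + 1612) + (-962 - 1495) = 2576*(-225) - 2457 = -579600 - 2457 = -582057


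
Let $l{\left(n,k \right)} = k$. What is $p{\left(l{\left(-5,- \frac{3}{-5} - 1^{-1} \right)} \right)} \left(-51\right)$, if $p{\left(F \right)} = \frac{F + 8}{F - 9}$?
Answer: $\frac{1938}{47} \approx 41.234$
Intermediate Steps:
$p{\left(F \right)} = \frac{8 + F}{-9 + F}$
$p{\left(l{\left(-5,- \frac{3}{-5} - 1^{-1} \right)} \right)} \left(-51\right) = \frac{8 - \left(1 - \frac{3}{5}\right)}{-9 - \left(1 - \frac{3}{5}\right)} \left(-51\right) = \frac{8 - \frac{2}{5}}{-9 - \frac{2}{5}} \left(-51\right) = \frac{1}{- \frac{47}{5}} \cdot \frac{38}{5} \left(-51\right) = \left(- \frac{5}{47}\right) \frac{38}{5} \left(-51\right) = \left(- \frac{38}{47}\right) \left(-51\right) = \frac{1938}{47}$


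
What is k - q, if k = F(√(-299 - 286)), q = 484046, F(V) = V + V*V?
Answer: -484631 + 3*I*√65 ≈ -4.8463e+5 + 24.187*I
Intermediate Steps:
F(V) = V + V²
k = 3*I*√65*(1 + 3*I*√65) (k = √(-299 - 286)*(1 + √(-299 - 286)) = √(-585)*(1 + √(-585)) = (3*I*√65)*(1 + 3*I*√65) = 3*I*√65*(1 + 3*I*√65) ≈ -585.0 + 24.187*I)
k - q = (-585 + 3*I*√65) - 1*484046 = (-585 + 3*I*√65) - 484046 = -484631 + 3*I*√65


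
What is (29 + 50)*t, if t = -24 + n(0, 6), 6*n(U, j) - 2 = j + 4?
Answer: -1738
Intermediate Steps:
n(U, j) = 1 + j/6 (n(U, j) = ⅓ + (j + 4)/6 = ⅓ + (4 + j)/6 = ⅓ + (⅔ + j/6) = 1 + j/6)
t = -22 (t = -24 + (1 + (⅙)*6) = -24 + (1 + 1) = -24 + 2 = -22)
(29 + 50)*t = (29 + 50)*(-22) = 79*(-22) = -1738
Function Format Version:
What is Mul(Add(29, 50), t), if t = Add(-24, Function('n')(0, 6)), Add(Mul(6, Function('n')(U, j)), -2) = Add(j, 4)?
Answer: -1738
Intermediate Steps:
Function('n')(U, j) = Add(1, Mul(Rational(1, 6), j)) (Function('n')(U, j) = Add(Rational(1, 3), Mul(Rational(1, 6), Add(j, 4))) = Add(Rational(1, 3), Mul(Rational(1, 6), Add(4, j))) = Add(Rational(1, 3), Add(Rational(2, 3), Mul(Rational(1, 6), j))) = Add(1, Mul(Rational(1, 6), j)))
t = -22 (t = Add(-24, Add(1, Mul(Rational(1, 6), 6))) = Add(-24, Add(1, 1)) = Add(-24, 2) = -22)
Mul(Add(29, 50), t) = Mul(Add(29, 50), -22) = Mul(79, -22) = -1738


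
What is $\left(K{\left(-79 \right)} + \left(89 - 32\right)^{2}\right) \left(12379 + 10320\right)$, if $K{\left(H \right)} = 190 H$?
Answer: $-266962939$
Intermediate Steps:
$\left(K{\left(-79 \right)} + \left(89 - 32\right)^{2}\right) \left(12379 + 10320\right) = \left(190 \left(-79\right) + \left(89 - 32\right)^{2}\right) \left(12379 + 10320\right) = \left(-15010 + 57^{2}\right) 22699 = \left(-15010 + 3249\right) 22699 = \left(-11761\right) 22699 = -266962939$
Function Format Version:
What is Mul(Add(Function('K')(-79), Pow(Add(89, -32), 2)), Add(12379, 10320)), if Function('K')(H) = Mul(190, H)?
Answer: -266962939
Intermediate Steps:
Mul(Add(Function('K')(-79), Pow(Add(89, -32), 2)), Add(12379, 10320)) = Mul(Add(Mul(190, -79), Pow(Add(89, -32), 2)), Add(12379, 10320)) = Mul(Add(-15010, Pow(57, 2)), 22699) = Mul(Add(-15010, 3249), 22699) = Mul(-11761, 22699) = -266962939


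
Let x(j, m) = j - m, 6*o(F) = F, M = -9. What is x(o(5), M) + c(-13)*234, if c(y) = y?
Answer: -18193/6 ≈ -3032.2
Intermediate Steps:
o(F) = F/6
x(o(5), M) + c(-13)*234 = ((1/6)*5 - 1*(-9)) - 13*234 = (5/6 + 9) - 3042 = 59/6 - 3042 = -18193/6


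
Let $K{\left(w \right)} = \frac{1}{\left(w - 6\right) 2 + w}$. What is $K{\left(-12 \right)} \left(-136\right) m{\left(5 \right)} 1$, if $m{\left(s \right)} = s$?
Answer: $\frac{85}{6} \approx 14.167$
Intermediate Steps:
$K{\left(w \right)} = \frac{1}{-12 + 3 w}$ ($K{\left(w \right)} = \frac{1}{\left(w - 6\right) 2 + w} = \frac{1}{\left(-6 + w\right) 2 + w} = \frac{1}{\left(-12 + 2 w\right) + w} = \frac{1}{-12 + 3 w}$)
$K{\left(-12 \right)} \left(-136\right) m{\left(5 \right)} 1 = \frac{1}{3 \left(-4 - 12\right)} \left(-136\right) 5 \cdot 1 = \frac{1}{3 \left(-16\right)} \left(-136\right) 5 = \frac{1}{3} \left(- \frac{1}{16}\right) \left(-136\right) 5 = \left(- \frac{1}{48}\right) \left(-136\right) 5 = \frac{17}{6} \cdot 5 = \frac{85}{6}$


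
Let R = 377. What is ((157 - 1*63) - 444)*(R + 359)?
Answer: -257600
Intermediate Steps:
((157 - 1*63) - 444)*(R + 359) = ((157 - 1*63) - 444)*(377 + 359) = ((157 - 63) - 444)*736 = (94 - 444)*736 = -350*736 = -257600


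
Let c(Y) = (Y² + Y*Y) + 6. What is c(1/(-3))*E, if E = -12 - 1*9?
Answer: -392/3 ≈ -130.67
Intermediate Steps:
c(Y) = 6 + 2*Y² (c(Y) = (Y² + Y²) + 6 = 2*Y² + 6 = 6 + 2*Y²)
E = -21 (E = -12 - 9 = -21)
c(1/(-3))*E = (6 + 2*(1/(-3))²)*(-21) = (6 + 2*(-⅓)²)*(-21) = (6 + 2*(⅑))*(-21) = (6 + 2/9)*(-21) = (56/9)*(-21) = -392/3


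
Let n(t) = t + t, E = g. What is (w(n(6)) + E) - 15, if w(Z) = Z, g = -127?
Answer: -130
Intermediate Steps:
E = -127
n(t) = 2*t
(w(n(6)) + E) - 15 = (2*6 - 127) - 15 = (12 - 127) - 15 = -115 - 15 = -130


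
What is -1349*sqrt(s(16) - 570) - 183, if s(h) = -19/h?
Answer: -183 - 1349*I*sqrt(9139)/4 ≈ -183.0 - 32240.0*I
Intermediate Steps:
-1349*sqrt(s(16) - 570) - 183 = -1349*sqrt(-19/16 - 570) - 183 = -1349*I*sqrt(9139)/4 - 183 = -183 - 1349*I*sqrt(9139)/4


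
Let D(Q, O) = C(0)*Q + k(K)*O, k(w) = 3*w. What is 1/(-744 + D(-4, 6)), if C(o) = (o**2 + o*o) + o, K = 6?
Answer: -1/636 ≈ -0.0015723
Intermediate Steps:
C(o) = o + 2*o**2 (C(o) = (o**2 + o**2) + o = 2*o**2 + o = o + 2*o**2)
D(Q, O) = 18*O (D(Q, O) = (0*(1 + 2*0))*Q + (3*6)*O = (0*(1 + 0))*Q + 18*O = (0*1)*Q + 18*O = 0*Q + 18*O = 0 + 18*O = 18*O)
1/(-744 + D(-4, 6)) = 1/(-744 + 18*6) = 1/(-744 + 108) = 1/(-636) = -1/636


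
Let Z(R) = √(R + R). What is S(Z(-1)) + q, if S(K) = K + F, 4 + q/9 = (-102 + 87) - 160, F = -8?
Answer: -1619 + I*√2 ≈ -1619.0 + 1.4142*I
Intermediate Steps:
Z(R) = √2*√R (Z(R) = √(2*R) = √2*√R)
q = -1611 (q = -36 + 9*((-102 + 87) - 160) = -36 + 9*(-15 - 160) = -36 + 9*(-175) = -36 - 1575 = -1611)
S(K) = -8 + K (S(K) = K - 8 = -8 + K)
S(Z(-1)) + q = (-8 + √2*√(-1)) - 1611 = (-8 + √2*I) - 1611 = (-8 + I*√2) - 1611 = -1619 + I*√2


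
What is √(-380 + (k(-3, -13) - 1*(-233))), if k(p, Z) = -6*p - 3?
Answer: 2*I*√33 ≈ 11.489*I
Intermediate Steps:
k(p, Z) = -3 - 6*p
√(-380 + (k(-3, -13) - 1*(-233))) = √(-380 + ((-3 - 6*(-3)) - 1*(-233))) = √(-380 + ((-3 + 18) + 233)) = √(-380 + (15 + 233)) = √(-380 + 248) = √(-132) = 2*I*√33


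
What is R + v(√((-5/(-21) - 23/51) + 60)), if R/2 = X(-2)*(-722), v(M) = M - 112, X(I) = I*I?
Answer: -5888 + 4*√476238/357 ≈ -5880.3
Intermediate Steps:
X(I) = I²
v(M) = -112 + M
R = -5776 (R = 2*((-2)²*(-722)) = 2*(4*(-722)) = 2*(-2888) = -5776)
R + v(√((-5/(-21) - 23/51) + 60)) = -5776 + (-112 + √((-5/(-21) - 23/51) + 60)) = -5776 + (-112 + √((-5*(-1/21) - 23*1/51) + 60)) = -5776 + (-112 + √((5/21 - 23/51) + 60)) = -5776 + (-112 + √(-76/357 + 60)) = -5776 + (-112 + √(21344/357)) = -5776 + (-112 + 4*√476238/357) = -5888 + 4*√476238/357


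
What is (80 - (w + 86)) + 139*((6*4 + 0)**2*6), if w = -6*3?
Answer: 480396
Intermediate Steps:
w = -18
(80 - (w + 86)) + 139*((6*4 + 0)**2*6) = (80 - (-18 + 86)) + 139*((6*4 + 0)**2*6) = (80 - 1*68) + 139*((24 + 0)**2*6) = (80 - 68) + 139*(24**2*6) = 12 + 139*(576*6) = 12 + 139*3456 = 12 + 480384 = 480396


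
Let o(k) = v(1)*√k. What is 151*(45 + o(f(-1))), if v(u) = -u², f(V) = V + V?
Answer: 6795 - 151*I*√2 ≈ 6795.0 - 213.55*I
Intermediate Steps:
f(V) = 2*V
o(k) = -√k (o(k) = (-1*1²)*√k = (-1*1)*√k = -√k)
151*(45 + o(f(-1))) = 151*(45 - √(2*(-1))) = 151*(45 - √(-2)) = 151*(45 - I*√2) = 6795 - 151*I*√2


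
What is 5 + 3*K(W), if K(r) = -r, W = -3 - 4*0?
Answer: 14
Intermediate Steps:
W = -3 (W = -3 + 0 = -3)
5 + 3*K(W) = 5 + 3*(-1*(-3)) = 5 + 3*3 = 5 + 9 = 14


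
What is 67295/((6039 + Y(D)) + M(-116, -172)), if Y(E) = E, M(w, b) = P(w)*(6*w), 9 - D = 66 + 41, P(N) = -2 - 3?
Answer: 67295/9421 ≈ 7.1431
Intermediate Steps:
P(N) = -5
D = -98 (D = 9 - (66 + 41) = 9 - 1*107 = 9 - 107 = -98)
M(w, b) = -30*w
67295/((6039 + Y(D)) + M(-116, -172)) = 67295/((6039 - 98) - 30*(-116)) = 67295/(5941 + 3480) = 67295/9421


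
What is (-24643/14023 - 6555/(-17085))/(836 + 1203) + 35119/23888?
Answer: 1143207238249789/777967893707504 ≈ 1.4695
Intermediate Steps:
(-24643/14023 - 6555/(-17085))/(836 + 1203) + 35119/23888 = (-24643*1/14023 - 6555*(-1/17085))/2039 + 35119*(1/23888) = (-24643/14023 + 437/1139)*(1/2039) + 35119/23888 = -21940326/15972197*1/2039 + 35119/23888 = -21940326/32567309683 + 35119/23888 = 1143207238249789/777967893707504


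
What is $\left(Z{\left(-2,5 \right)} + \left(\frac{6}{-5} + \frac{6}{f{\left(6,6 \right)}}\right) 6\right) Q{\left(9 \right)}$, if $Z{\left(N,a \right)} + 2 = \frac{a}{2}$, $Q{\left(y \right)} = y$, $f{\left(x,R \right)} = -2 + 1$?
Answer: $- \frac{3843}{10} \approx -384.3$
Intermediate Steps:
$f{\left(x,R \right)} = -1$
$Z{\left(N,a \right)} = -2 + \frac{a}{2}$
$\left(Z{\left(-2,5 \right)} + \left(\frac{6}{-5} + \frac{6}{f{\left(6,6 \right)}}\right) 6\right) Q{\left(9 \right)} = \left(\left(-2 + \frac{1}{2} \cdot 5\right) + \left(\frac{6}{-5} + \frac{6}{-1}\right) 6\right) 9 = \left(\left(-2 + \frac{5}{2}\right) + \left(6 \left(- \frac{1}{5}\right) + 6 \left(-1\right)\right) 6\right) 9 = \left(\frac{1}{2} + \left(- \frac{6}{5} - 6\right) 6\right) 9 = \left(\frac{1}{2} - \frac{216}{5}\right) 9 = \left(- \frac{427}{10}\right) 9 = - \frac{3843}{10}$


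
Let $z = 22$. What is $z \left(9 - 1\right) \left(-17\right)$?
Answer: $-2992$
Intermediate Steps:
$z \left(9 - 1\right) \left(-17\right) = 22 \left(9 - 1\right) \left(-17\right) = 22 \cdot 8 \left(-17\right) = 176 \left(-17\right) = -2992$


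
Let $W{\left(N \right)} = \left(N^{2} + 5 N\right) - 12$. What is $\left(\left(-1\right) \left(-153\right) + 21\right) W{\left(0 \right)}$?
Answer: $-2088$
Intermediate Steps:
$W{\left(N \right)} = -12 + N^{2} + 5 N$
$\left(\left(-1\right) \left(-153\right) + 21\right) W{\left(0 \right)} = \left(\left(-1\right) \left(-153\right) + 21\right) \left(-12 + 0^{2} + 5 \cdot 0\right) = \left(153 + 21\right) \left(-12 + 0 + 0\right) = 174 \left(-12\right) = -2088$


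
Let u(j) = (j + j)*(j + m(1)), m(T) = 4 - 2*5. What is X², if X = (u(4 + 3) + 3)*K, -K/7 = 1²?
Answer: 14161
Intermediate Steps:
m(T) = -6 (m(T) = 4 - 10 = -6)
u(j) = 2*j*(-6 + j) (u(j) = (j + j)*(j - 6) = (2*j)*(-6 + j) = 2*j*(-6 + j))
K = -7 (K = -7*1² = -7*1 = -7)
X = -119 (X = (2*(4 + 3)*(-6 + (4 + 3)) + 3)*(-7) = (2*7*(-6 + 7) + 3)*(-7) = (2*7*1 + 3)*(-7) = (14 + 3)*(-7) = 17*(-7) = -119)
X² = (-119)² = 14161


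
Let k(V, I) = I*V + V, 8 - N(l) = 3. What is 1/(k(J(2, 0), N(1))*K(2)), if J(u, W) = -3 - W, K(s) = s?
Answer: -1/36 ≈ -0.027778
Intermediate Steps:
N(l) = 5 (N(l) = 8 - 1*3 = 8 - 3 = 5)
k(V, I) = V + I*V
1/(k(J(2, 0), N(1))*K(2)) = 1/(((-3 - 1*0)*(1 + 5))*2) = 1/(((-3 + 0)*6)*2) = 1/(-3*6*2) = 1/(-18*2) = 1/(-36) = -1/36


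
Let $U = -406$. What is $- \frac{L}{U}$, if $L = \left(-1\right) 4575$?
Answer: $- \frac{4575}{406} \approx -11.268$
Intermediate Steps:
$L = -4575$
$- \frac{L}{U} = - \frac{-4575}{-406} = - \frac{\left(-4575\right) \left(-1\right)}{406} = \left(-1\right) \frac{4575}{406} = - \frac{4575}{406}$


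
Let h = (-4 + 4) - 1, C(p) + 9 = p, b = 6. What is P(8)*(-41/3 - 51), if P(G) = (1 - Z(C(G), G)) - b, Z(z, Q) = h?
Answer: 776/3 ≈ 258.67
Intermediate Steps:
C(p) = -9 + p
h = -1 (h = 0 - 1 = -1)
Z(z, Q) = -1
P(G) = -4 (P(G) = (1 - 1*(-1)) - 1*6 = (1 + 1) - 6 = 2 - 6 = -4)
P(8)*(-41/3 - 51) = -4*(-41/3 - 51) = -4*(-194/3) = 776/3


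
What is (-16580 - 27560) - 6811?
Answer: -50951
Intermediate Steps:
(-16580 - 27560) - 6811 = -44140 - 6811 = -50951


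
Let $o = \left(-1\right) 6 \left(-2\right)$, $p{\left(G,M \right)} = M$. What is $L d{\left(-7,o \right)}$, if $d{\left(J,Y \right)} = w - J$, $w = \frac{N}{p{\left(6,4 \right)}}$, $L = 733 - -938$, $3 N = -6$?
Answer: $\frac{21723}{2} \approx 10862.0$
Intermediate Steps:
$N = -2$ ($N = \frac{1}{3} \left(-6\right) = -2$)
$L = 1671$ ($L = 733 + 938 = 1671$)
$o = 12$ ($o = \left(-6\right) \left(-2\right) = 12$)
$w = - \frac{1}{2}$ ($w = - \frac{2}{4} = \left(-2\right) \frac{1}{4} = - \frac{1}{2} \approx -0.5$)
$d{\left(J,Y \right)} = - \frac{1}{2} - J$
$L d{\left(-7,o \right)} = 1671 \left(- \frac{1}{2} - -7\right) = 1671 \left(- \frac{1}{2} + 7\right) = 1671 \cdot \frac{13}{2} = \frac{21723}{2}$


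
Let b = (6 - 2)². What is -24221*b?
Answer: -387536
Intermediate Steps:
b = 16 (b = 4² = 16)
-24221*b = -24221*16 = -387536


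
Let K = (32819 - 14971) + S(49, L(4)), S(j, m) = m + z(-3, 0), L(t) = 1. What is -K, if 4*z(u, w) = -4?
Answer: -17848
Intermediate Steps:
z(u, w) = -1 (z(u, w) = (¼)*(-4) = -1)
S(j, m) = -1 + m (S(j, m) = m - 1 = -1 + m)
K = 17848 (K = (32819 - 14971) + (-1 + 1) = 17848 + 0 = 17848)
-K = -1*17848 = -17848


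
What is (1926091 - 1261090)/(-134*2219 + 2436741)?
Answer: 665001/2139395 ≈ 0.31084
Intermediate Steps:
(1926091 - 1261090)/(-134*2219 + 2436741) = 665001/(-297346 + 2436741) = 665001/2139395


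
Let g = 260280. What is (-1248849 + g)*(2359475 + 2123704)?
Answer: -4431931780851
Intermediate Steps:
(-1248849 + g)*(2359475 + 2123704) = (-1248849 + 260280)*(2359475 + 2123704) = -988569*4483179 = -4431931780851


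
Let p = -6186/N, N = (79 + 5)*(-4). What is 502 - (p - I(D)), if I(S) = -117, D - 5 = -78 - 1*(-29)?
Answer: 20529/56 ≈ 366.59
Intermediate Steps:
N = -336 (N = 84*(-4) = -336)
D = -44 (D = 5 + (-78 - 1*(-29)) = 5 + (-78 + 29) = 5 - 49 = -44)
p = 1031/56 (p = -6186/(-336) = -6186*(-1/336) = 1031/56 ≈ 18.411)
502 - (p - I(D)) = 502 - (1031/56 - 1*(-117)) = 502 - (1031/56 + 117) = 502 - 1*7583/56 = 502 - 7583/56 = 20529/56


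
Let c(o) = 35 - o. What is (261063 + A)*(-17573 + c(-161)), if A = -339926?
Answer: 1370402351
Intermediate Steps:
(261063 + A)*(-17573 + c(-161)) = (261063 - 339926)*(-17573 + (35 - 1*(-161))) = -78863*(-17573 + (35 + 161)) = -78863*(-17573 + 196) = -78863*(-17377) = 1370402351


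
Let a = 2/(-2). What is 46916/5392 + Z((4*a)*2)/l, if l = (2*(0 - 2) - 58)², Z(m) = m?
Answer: 11268873/1295428 ≈ 8.6990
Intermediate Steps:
a = -1 (a = 2*(-½) = -1)
l = 3844 (l = (2*(-2) - 58)² = (-4 - 58)² = (-62)² = 3844)
46916/5392 + Z((4*a)*2)/l = 46916/5392 + ((4*(-1))*2)/3844 = 46916*(1/5392) - 4*2*(1/3844) = 11729/1348 - 8*1/3844 = 11729/1348 - 2/961 = 11268873/1295428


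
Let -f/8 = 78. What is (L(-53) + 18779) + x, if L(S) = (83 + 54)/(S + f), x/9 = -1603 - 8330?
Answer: -47808523/677 ≈ -70618.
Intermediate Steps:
f = -624 (f = -8*78 = -624)
x = -89397 (x = 9*(-1603 - 8330) = 9*(-9933) = -89397)
L(S) = 137/(-624 + S) (L(S) = (83 + 54)/(S - 624) = 137/(-624 + S))
(L(-53) + 18779) + x = (137/(-624 - 53) + 18779) - 89397 = (137/(-677) + 18779) - 89397 = (137*(-1/677) + 18779) - 89397 = (-137/677 + 18779) - 89397 = 12713246/677 - 89397 = -47808523/677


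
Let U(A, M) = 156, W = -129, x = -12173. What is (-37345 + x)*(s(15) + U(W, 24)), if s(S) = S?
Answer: -8467578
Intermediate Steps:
(-37345 + x)*(s(15) + U(W, 24)) = (-37345 - 12173)*(15 + 156) = -49518*171 = -8467578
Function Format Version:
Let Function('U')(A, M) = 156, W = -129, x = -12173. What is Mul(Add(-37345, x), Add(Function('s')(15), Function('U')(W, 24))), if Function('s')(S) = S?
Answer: -8467578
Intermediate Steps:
Mul(Add(-37345, x), Add(Function('s')(15), Function('U')(W, 24))) = Mul(Add(-37345, -12173), Add(15, 156)) = Mul(-49518, 171) = -8467578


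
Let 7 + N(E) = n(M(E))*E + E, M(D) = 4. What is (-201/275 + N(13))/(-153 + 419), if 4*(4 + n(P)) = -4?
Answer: -8213/36575 ≈ -0.22455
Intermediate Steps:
n(P) = -5 (n(P) = -4 + (¼)*(-4) = -4 - 1 = -5)
N(E) = -7 - 4*E (N(E) = -7 + (-5*E + E) = -7 - 4*E)
(-201/275 + N(13))/(-153 + 419) = (-201/275 + (-7 - 4*13))/(-153 + 419) = (-201*1/275 + (-7 - 52))/266 = (-201/275 - 59)*(1/266) = -16426/275*1/266 = -8213/36575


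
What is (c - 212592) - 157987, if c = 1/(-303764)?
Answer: -112568559357/303764 ≈ -3.7058e+5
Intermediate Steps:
c = -1/303764 ≈ -3.2920e-6
(c - 212592) - 157987 = (-1/303764 - 212592) - 157987 = -64577796289/303764 - 157987 = -112568559357/303764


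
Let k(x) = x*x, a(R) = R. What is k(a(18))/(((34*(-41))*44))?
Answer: -81/15334 ≈ -0.0052824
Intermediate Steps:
k(x) = x²
k(a(18))/(((34*(-41))*44)) = 18²/(((34*(-41))*44)) = 324/((-1394*44)) = 324/(-61336) = 324*(-1/61336) = -81/15334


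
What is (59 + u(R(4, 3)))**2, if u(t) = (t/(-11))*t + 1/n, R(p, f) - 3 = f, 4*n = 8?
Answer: 1530169/484 ≈ 3161.5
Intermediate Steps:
n = 2 (n = (1/4)*8 = 2)
R(p, f) = 3 + f
u(t) = 1/2 - t**2/11 (u(t) = (t/(-11))*t + 1/2 = (t*(-1/11))*t + 1/2 = (-t/11)*t + 1/2 = -t**2/11 + 1/2 = 1/2 - t**2/11)
(59 + u(R(4, 3)))**2 = (59 + (1/2 - (3 + 3)**2/11))**2 = (59 + (1/2 - 1/11*6**2))**2 = (59 + (1/2 - 1/11*36))**2 = (59 + (1/2 - 36/11))**2 = (59 - 61/22)**2 = (1237/22)**2 = 1530169/484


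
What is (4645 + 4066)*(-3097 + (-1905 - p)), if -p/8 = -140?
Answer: -53328742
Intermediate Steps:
p = 1120 (p = -8*(-140) = 1120)
(4645 + 4066)*(-3097 + (-1905 - p)) = (4645 + 4066)*(-3097 + (-1905 - 1*1120)) = 8711*(-3097 + (-1905 - 1120)) = 8711*(-3097 - 3025) = 8711*(-6122) = -53328742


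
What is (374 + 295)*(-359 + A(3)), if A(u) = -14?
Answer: -249537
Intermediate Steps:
(374 + 295)*(-359 + A(3)) = (374 + 295)*(-359 - 14) = 669*(-373) = -249537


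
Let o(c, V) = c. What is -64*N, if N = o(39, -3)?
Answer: -2496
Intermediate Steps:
N = 39
-64*N = -64*39 = -2496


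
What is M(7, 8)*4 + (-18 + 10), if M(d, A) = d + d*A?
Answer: 244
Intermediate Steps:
M(d, A) = d + A*d
M(7, 8)*4 + (-18 + 10) = (7*(1 + 8))*4 + (-18 + 10) = (7*9)*4 - 8 = 63*4 - 8 = 252 - 8 = 244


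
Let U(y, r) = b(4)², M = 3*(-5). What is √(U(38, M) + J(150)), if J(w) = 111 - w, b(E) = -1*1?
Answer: I*√38 ≈ 6.1644*I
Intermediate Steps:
b(E) = -1
M = -15
U(y, r) = 1 (U(y, r) = (-1)² = 1)
√(U(38, M) + J(150)) = √(1 + (111 - 1*150)) = √(1 + (111 - 150)) = √(1 - 39) = √(-38) = I*√38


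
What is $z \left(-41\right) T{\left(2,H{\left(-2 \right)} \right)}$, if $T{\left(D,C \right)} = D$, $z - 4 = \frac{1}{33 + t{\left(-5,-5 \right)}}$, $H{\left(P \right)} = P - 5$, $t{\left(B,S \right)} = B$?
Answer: $- \frac{4633}{14} \approx -330.93$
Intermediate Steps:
$H{\left(P \right)} = -5 + P$ ($H{\left(P \right)} = P - 5 = -5 + P$)
$z = \frac{113}{28}$ ($z = 4 + \frac{1}{33 - 5} = 4 + \frac{1}{28} = \frac{113}{28} \approx 4.0357$)
$z \left(-41\right) T{\left(2,H{\left(-2 \right)} \right)} = \frac{113}{28} \left(-41\right) 2 = \left(- \frac{4633}{28}\right) 2 = - \frac{4633}{14}$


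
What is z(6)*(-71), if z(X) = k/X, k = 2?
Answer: -71/3 ≈ -23.667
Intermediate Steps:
z(X) = 2/X
z(6)*(-71) = (2/6)*(-71) = (2*(⅙))*(-71) = (⅓)*(-71) = -71/3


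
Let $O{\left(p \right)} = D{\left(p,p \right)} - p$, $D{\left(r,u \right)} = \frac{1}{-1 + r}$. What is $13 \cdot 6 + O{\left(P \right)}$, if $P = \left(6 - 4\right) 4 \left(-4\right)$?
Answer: $\frac{3629}{33} \approx 109.97$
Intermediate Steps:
$P = -32$ ($P = 2 \cdot 4 \left(-4\right) = 8 \left(-4\right) = -32$)
$O{\left(p \right)} = \frac{1}{-1 + p} - p$
$13 \cdot 6 + O{\left(P \right)} = 13 \cdot 6 + \frac{1 - - 32 \left(-1 - 32\right)}{-1 - 32} = 78 + \frac{1 - \left(-32\right) \left(-33\right)}{-33} = 78 - \frac{1 - 1056}{33} = 78 - - \frac{1055}{33} = 78 + \frac{1055}{33} = \frac{3629}{33}$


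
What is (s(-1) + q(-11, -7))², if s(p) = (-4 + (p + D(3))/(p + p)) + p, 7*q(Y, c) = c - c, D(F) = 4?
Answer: 169/4 ≈ 42.250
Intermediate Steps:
q(Y, c) = 0 (q(Y, c) = (c - c)/7 = (⅐)*0 = 0)
s(p) = -4 + p + (4 + p)/(2*p) (s(p) = (-4 + (p + 4)/(p + p)) + p = (-4 + (4 + p)/((2*p))) + p = (-4 + (4 + p)*(1/(2*p))) + p = (-4 + (4 + p)/(2*p)) + p = -4 + p + (4 + p)/(2*p))
(s(-1) + q(-11, -7))² = ((-7/2 - 1 + 2/(-1)) + 0)² = ((-7/2 - 1 + 2*(-1)) + 0)² = ((-7/2 - 1 - 2) + 0)² = (-13/2 + 0)² = (-13/2)² = 169/4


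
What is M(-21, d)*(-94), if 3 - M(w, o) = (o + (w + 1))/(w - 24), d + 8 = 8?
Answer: -2162/9 ≈ -240.22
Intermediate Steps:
d = 0 (d = -8 + 8 = 0)
M(w, o) = 3 - (1 + o + w)/(-24 + w) (M(w, o) = 3 - (o + (w + 1))/(w - 24) = 3 - (o + (1 + w))/(-24 + w) = 3 - (1 + o + w)/(-24 + w))
M(-21, d)*(-94) = ((-73 - 1*0 + 2*(-21))/(-24 - 21))*(-94) = ((-73 + 0 - 42)/(-45))*(-94) = -1/45*(-115)*(-94) = (23/9)*(-94) = -2162/9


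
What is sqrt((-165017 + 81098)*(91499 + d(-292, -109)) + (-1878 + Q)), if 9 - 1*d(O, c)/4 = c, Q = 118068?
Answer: 3*I*sqrt(857555351) ≈ 87852.0*I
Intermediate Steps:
d(O, c) = 36 - 4*c
sqrt((-165017 + 81098)*(91499 + d(-292, -109)) + (-1878 + Q)) = sqrt((-165017 + 81098)*(91499 + (36 - 4*(-109))) + (-1878 + 118068)) = sqrt(-83919*(91499 + (36 + 436)) + 116190) = sqrt(-83919*(91499 + 472) + 116190) = sqrt(-83919*91971 + 116190) = sqrt(-7718114349 + 116190) = sqrt(-7717998159) = 3*I*sqrt(857555351)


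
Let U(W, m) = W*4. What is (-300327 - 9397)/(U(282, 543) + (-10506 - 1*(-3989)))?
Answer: 309724/5389 ≈ 57.473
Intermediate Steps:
U(W, m) = 4*W
(-300327 - 9397)/(U(282, 543) + (-10506 - 1*(-3989))) = (-300327 - 9397)/(4*282 + (-10506 - 1*(-3989))) = -309724/(1128 + (-10506 + 3989)) = -309724/(1128 - 6517) = -309724/(-5389) = -309724*(-1/5389) = 309724/5389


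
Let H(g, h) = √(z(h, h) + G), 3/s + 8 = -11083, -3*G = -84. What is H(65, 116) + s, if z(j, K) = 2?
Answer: -1/3697 + √30 ≈ 5.4770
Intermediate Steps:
G = 28 (G = -⅓*(-84) = 28)
s = -1/3697 (s = 3/(-8 - 11083) = 3/(-11091) = 3*(-1/11091) = -1/3697 ≈ -0.00027049)
H(g, h) = √30 (H(g, h) = √(2 + 28) = √30)
H(65, 116) + s = √30 - 1/3697 = -1/3697 + √30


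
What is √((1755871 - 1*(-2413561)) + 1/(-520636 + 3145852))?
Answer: √3710578603489107/29832 ≈ 2041.9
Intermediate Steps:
√((1755871 - 1*(-2413561)) + 1/(-520636 + 3145852)) = √((1755871 + 2413561) + 1/2625216) = √(4169432 + 1/2625216) = √(10945659597313/2625216) = √3710578603489107/29832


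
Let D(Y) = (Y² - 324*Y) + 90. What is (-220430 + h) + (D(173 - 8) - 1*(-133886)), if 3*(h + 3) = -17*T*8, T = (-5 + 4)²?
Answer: -338212/3 ≈ -1.1274e+5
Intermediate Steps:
T = 1 (T = (-1)² = 1)
D(Y) = 90 + Y² - 324*Y
h = -145/3 (h = -3 + (-17*1*8)/3 = -3 + (-17*8)/3 = -3 + (⅓)*(-136) = -3 - 136/3 = -145/3 ≈ -48.333)
(-220430 + h) + (D(173 - 8) - 1*(-133886)) = (-220430 - 145/3) + ((90 + (173 - 8)² - 324*(173 - 8)) - 1*(-133886)) = -661435/3 + ((90 + 165² - 324*165) + 133886) = -661435/3 + ((90 + 27225 - 53460) + 133886) = -661435/3 + (-26145 + 133886) = -661435/3 + 107741 = -338212/3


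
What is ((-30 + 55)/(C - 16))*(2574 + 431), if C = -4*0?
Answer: -75125/16 ≈ -4695.3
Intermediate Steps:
C = 0
((-30 + 55)/(C - 16))*(2574 + 431) = ((-30 + 55)/(0 - 16))*(2574 + 431) = (25/(-16))*3005 = (25*(-1/16))*3005 = -25/16*3005 = -75125/16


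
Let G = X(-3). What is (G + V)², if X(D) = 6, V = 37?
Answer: 1849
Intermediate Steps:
G = 6
(G + V)² = (6 + 37)² = 43² = 1849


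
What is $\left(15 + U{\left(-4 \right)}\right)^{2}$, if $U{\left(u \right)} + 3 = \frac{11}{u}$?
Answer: $\frac{1369}{16} \approx 85.563$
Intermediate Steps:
$U{\left(u \right)} = -3 + \frac{11}{u}$
$\left(15 + U{\left(-4 \right)}\right)^{2} = \left(15 - \left(3 - \frac{11}{-4}\right)\right)^{2} = \left(15 + \left(-3 + 11 \left(- \frac{1}{4}\right)\right)\right)^{2} = \left(15 - \frac{23}{4}\right)^{2} = \left(\frac{37}{4}\right)^{2} = \frac{1369}{16}$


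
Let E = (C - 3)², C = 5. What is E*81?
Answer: 324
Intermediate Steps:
E = 4 (E = (5 - 3)² = 2² = 4)
E*81 = 4*81 = 324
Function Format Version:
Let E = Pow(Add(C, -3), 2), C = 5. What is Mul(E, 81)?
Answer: 324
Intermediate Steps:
E = 4 (E = Pow(Add(5, -3), 2) = Pow(2, 2) = 4)
Mul(E, 81) = Mul(4, 81) = 324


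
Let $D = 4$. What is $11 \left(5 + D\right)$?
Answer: $99$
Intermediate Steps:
$11 \left(5 + D\right) = 11 \left(5 + 4\right) = 11 \cdot 9 = 99$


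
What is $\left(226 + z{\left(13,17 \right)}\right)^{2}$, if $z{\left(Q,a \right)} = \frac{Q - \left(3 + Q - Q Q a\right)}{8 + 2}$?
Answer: $263169$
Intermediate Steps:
$z{\left(Q,a \right)} = - \frac{3}{10} + \frac{a Q^{2}}{10}$ ($z{\left(Q,a \right)} = \frac{Q - \left(3 + Q - Q^{2} a\right)}{10} = \left(Q - \left(3 + Q - a Q^{2}\right)\right) \frac{1}{10} = \left(-3 + a Q^{2}\right) \frac{1}{10} = - \frac{3}{10} + \frac{a Q^{2}}{10}$)
$\left(226 + z{\left(13,17 \right)}\right)^{2} = \left(226 - \left(\frac{3}{10} - \frac{17 \cdot 13^{2}}{10}\right)\right)^{2} = \left(226 - \left(\frac{3}{10} - \frac{2873}{10}\right)\right)^{2} = \left(226 + \left(- \frac{3}{10} + \frac{2873}{10}\right)\right)^{2} = \left(226 + 287\right)^{2} = 513^{2} = 263169$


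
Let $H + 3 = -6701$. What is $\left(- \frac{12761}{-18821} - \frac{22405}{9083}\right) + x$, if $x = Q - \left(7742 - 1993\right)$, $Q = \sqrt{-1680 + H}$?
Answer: $- \frac{983103897449}{170951143} + 8 i \sqrt{131} \approx -5750.8 + 91.564 i$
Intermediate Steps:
$H = -6704$ ($H = -3 - 6701 = -6704$)
$Q = 8 i \sqrt{131}$ ($Q = \sqrt{-1680 - 6704} = \sqrt{-8384} = 8 i \sqrt{131} \approx 91.564 i$)
$x = -5749 + 8 i \sqrt{131}$ ($x = 8 i \sqrt{131} - \left(7742 - 1993\right) = 8 i \sqrt{131} - 5749 = -5749 + 8 i \sqrt{131} \approx -5749.0 + 91.564 i$)
$\left(- \frac{12761}{-18821} - \frac{22405}{9083}\right) + x = \left(- \frac{12761}{-18821} - \frac{22405}{9083}\right) - \left(5749 - 8 i \sqrt{131}\right) = \left(\left(-12761\right) \left(- \frac{1}{18821}\right) - \frac{22405}{9083}\right) - \left(5749 - 8 i \sqrt{131}\right) = \left(\frac{12761}{18821} - \frac{22405}{9083}\right) - \left(5749 - 8 i \sqrt{131}\right) = - \frac{305776342}{170951143} - \left(5749 - 8 i \sqrt{131}\right) = - \frac{983103897449}{170951143} + 8 i \sqrt{131}$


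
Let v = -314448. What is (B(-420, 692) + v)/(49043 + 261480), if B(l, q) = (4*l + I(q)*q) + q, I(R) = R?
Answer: 163428/310523 ≈ 0.52630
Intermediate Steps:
B(l, q) = q + q² + 4*l (B(l, q) = (4*l + q*q) + q = (4*l + q²) + q = (q² + 4*l) + q = q + q² + 4*l)
(B(-420, 692) + v)/(49043 + 261480) = ((692 + 692² + 4*(-420)) - 314448)/(49043 + 261480) = ((692 + 478864 - 1680) - 314448)/310523 = (477876 - 314448)*(1/310523) = 163428*(1/310523) = 163428/310523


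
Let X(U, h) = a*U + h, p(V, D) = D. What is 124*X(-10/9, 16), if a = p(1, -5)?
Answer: 24056/9 ≈ 2672.9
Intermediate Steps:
a = -5
X(U, h) = h - 5*U (X(U, h) = -5*U + h = h - 5*U)
124*X(-10/9, 16) = 124*(16 - (-50)/9) = 124*(16 - 5*(-10/9)) = 124*(16 + 50/9) = 124*(194/9) = 24056/9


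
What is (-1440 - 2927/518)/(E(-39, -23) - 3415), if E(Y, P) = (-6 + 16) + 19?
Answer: 748847/1753948 ≈ 0.42695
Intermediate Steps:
E(Y, P) = 29 (E(Y, P) = 10 + 19 = 29)
(-1440 - 2927/518)/(E(-39, -23) - 3415) = (-1440 - 2927/518)/(29 - 3415) = (-1440 - 2927*1/518)/(-3386) = (-1440 - 2927/518)*(-1/3386) = -748847/518*(-1/3386) = 748847/1753948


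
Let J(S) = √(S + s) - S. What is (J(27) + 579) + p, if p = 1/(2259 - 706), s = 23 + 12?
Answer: 857257/1553 + √62 ≈ 559.88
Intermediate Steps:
s = 35
J(S) = √(35 + S) - S (J(S) = √(S + 35) - S = √(35 + S) - S)
p = 1/1553 ≈ 0.00064391
(J(27) + 579) + p = ((√(35 + 27) - 1*27) + 579) + 1/1553 = ((√62 - 27) + 579) + 1/1553 = ((-27 + √62) + 579) + 1/1553 = (552 + √62) + 1/1553 = 857257/1553 + √62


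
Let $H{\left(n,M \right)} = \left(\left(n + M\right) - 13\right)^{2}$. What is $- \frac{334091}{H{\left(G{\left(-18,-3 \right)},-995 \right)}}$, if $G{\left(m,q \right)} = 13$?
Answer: $- \frac{334091}{990025} \approx -0.33746$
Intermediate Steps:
$H{\left(n,M \right)} = \left(-13 + M + n\right)^{2}$ ($H{\left(n,M \right)} = \left(\left(M + n\right) - 13\right)^{2} = \left(-13 + M + n\right)^{2}$)
$- \frac{334091}{H{\left(G{\left(-18,-3 \right)},-995 \right)}} = - \frac{334091}{\left(-13 - 995 + 13\right)^{2}} = - \frac{334091}{\left(-995\right)^{2}} = - \frac{334091}{990025}$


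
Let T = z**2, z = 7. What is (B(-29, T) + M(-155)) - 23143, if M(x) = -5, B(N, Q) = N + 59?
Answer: -23118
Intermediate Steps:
T = 49 (T = 7**2 = 49)
B(N, Q) = 59 + N
(B(-29, T) + M(-155)) - 23143 = ((59 - 29) - 5) - 23143 = (30 - 5) - 23143 = 25 - 23143 = -23118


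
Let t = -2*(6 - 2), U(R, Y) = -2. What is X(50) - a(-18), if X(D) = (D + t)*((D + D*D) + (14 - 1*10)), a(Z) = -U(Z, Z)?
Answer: 107266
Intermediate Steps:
a(Z) = 2 (a(Z) = -1*(-2) = 2)
t = -8 (t = -2*4 = -8)
X(D) = (-8 + D)*(4 + D + D²) (X(D) = (D - 8)*((D + D*D) + (14 - 1*10)) = (-8 + D)*((D + D²) + (14 - 10)) = (-8 + D)*((D + D²) + 4) = (-8 + D)*(4 + D + D²))
X(50) - a(-18) = (-32 + 50³ - 7*50² - 4*50) - 1*2 = (-32 + 125000 - 7*2500 - 200) - 2 = (-32 + 125000 - 17500 - 200) - 2 = 107268 - 2 = 107266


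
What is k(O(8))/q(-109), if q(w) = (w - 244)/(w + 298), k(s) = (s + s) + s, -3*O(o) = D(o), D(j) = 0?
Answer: 0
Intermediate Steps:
O(o) = 0 (O(o) = -⅓*0 = 0)
k(s) = 3*s (k(s) = 2*s + s = 3*s)
q(w) = (-244 + w)/(298 + w)
k(O(8))/q(-109) = (3*0)/(((-244 - 109)/(298 - 109))) = 0/((-353/189)) = 0/(((1/189)*(-353))) = 0/(-353/189) = 0*(-189/353) = 0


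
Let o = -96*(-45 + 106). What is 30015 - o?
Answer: 35871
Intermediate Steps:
o = -5856 (o = -96*61 = -5856)
30015 - o = 30015 - 1*(-5856) = 30015 + 5856 = 35871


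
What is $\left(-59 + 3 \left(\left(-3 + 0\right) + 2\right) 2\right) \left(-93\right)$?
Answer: $6045$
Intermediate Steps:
$\left(-59 + 3 \left(\left(-3 + 0\right) + 2\right) 2\right) \left(-93\right) = \left(-59 + 3 \left(-3 + 2\right) 2\right) \left(-93\right) = \left(-59 + 3 \left(-1\right) 2\right) \left(-93\right) = \left(-59 - 6\right) \left(-93\right) = \left(-65\right) \left(-93\right) = 6045$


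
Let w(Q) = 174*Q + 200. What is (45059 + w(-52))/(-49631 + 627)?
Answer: -36211/49004 ≈ -0.73894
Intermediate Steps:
w(Q) = 200 + 174*Q
(45059 + w(-52))/(-49631 + 627) = (45059 + (200 + 174*(-52)))/(-49631 + 627) = (45059 + (200 - 9048))/(-49004) = (45059 - 8848)*(-1/49004) = 36211*(-1/49004) = -36211/49004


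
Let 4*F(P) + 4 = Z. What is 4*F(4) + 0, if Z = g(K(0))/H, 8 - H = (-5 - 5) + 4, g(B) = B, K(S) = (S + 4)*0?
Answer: -4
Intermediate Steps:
K(S) = 0 (K(S) = (4 + S)*0 = 0)
H = 14 (H = 8 - ((-5 - 5) + 4) = 8 - (-10 + 4) = 8 - 1*(-6) = 8 + 6 = 14)
Z = 0 (Z = 0/14 = 0*(1/14) = 0)
F(P) = -1 (F(P) = -1 + (¼)*0 = -1 + 0 = -1)
4*F(4) + 0 = 4*(-1) + 0 = -4 + 0 = -4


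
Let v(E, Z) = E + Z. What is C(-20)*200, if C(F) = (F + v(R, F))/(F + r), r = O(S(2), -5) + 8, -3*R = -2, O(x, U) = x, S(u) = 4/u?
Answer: 2360/3 ≈ 786.67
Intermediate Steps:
R = ⅔ (R = -⅓*(-2) = ⅔ ≈ 0.66667)
r = 10 (r = 4/2 + 8 = 4*(½) + 8 = 2 + 8 = 10)
C(F) = (⅔ + 2*F)/(10 + F) (C(F) = (F + (⅔ + F))/(F + 10) = (⅔ + 2*F)/(10 + F))
C(-20)*200 = (2*(1 + 3*(-20))/(3*(10 - 20)))*200 = ((⅔)*(1 - 60)/(-10))*200 = ((⅔)*(-⅒)*(-59))*200 = (59/15)*200 = 2360/3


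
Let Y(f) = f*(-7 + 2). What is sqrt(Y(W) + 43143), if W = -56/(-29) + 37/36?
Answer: sqrt(1305749563)/174 ≈ 207.67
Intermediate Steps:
W = 3089/1044 (W = -56*(-1/29) + 37*(1/36) = 56/29 + 37/36 = 3089/1044 ≈ 2.9588)
Y(f) = -5*f (Y(f) = f*(-5) = -5*f)
sqrt(Y(W) + 43143) = sqrt(-5*3089/1044 + 43143) = sqrt(-15445/1044 + 43143) = sqrt(45025847/1044) = sqrt(1305749563)/174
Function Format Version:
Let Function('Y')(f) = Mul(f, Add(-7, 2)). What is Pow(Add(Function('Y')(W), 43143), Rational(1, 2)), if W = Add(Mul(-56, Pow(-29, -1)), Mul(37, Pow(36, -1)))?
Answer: Mul(Rational(1, 174), Pow(1305749563, Rational(1, 2))) ≈ 207.67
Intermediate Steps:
W = Rational(3089, 1044) (W = Add(Mul(-56, Rational(-1, 29)), Mul(37, Rational(1, 36))) = Add(Rational(56, 29), Rational(37, 36)) = Rational(3089, 1044) ≈ 2.9588)
Function('Y')(f) = Mul(-5, f) (Function('Y')(f) = Mul(f, -5) = Mul(-5, f))
Pow(Add(Function('Y')(W), 43143), Rational(1, 2)) = Pow(Add(Mul(-5, Rational(3089, 1044)), 43143), Rational(1, 2)) = Pow(Add(Rational(-15445, 1044), 43143), Rational(1, 2)) = Pow(Rational(45025847, 1044), Rational(1, 2)) = Mul(Rational(1, 174), Pow(1305749563, Rational(1, 2)))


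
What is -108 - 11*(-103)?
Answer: 1025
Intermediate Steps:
-108 - 11*(-103) = -108 + 1133 = 1025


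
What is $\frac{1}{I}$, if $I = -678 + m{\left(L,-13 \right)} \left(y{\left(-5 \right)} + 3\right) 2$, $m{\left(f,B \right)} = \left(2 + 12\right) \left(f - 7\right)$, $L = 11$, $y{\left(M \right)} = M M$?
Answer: $\frac{1}{2458} \approx 0.00040683$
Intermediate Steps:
$y{\left(M \right)} = M^{2}$
$m{\left(f,B \right)} = -98 + 14 f$ ($m{\left(f,B \right)} = 14 \left(-7 + f\right) = -98 + 14 f$)
$I = 2458$ ($I = -678 + \left(-98 + 14 \cdot 11\right) \left(\left(-5\right)^{2} + 3\right) 2 = -678 + \left(-98 + 154\right) \left(25 + 3\right) 2 = -678 + 56 \cdot 28 \cdot 2 = -678 + 56 \cdot 56 = -678 + 3136 = 2458$)
$\frac{1}{I} = \frac{1}{2458}$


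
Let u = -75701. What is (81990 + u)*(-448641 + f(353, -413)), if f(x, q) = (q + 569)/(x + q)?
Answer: -14107598002/5 ≈ -2.8215e+9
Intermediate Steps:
f(x, q) = (569 + q)/(q + x)
(81990 + u)*(-448641 + f(353, -413)) = (81990 - 75701)*(-448641 + (569 - 413)/(-413 + 353)) = 6289*(-448641 + 156/(-60)) = 6289*(-448641 - 1/60*156) = 6289*(-448641 - 13/5) = 6289*(-2243218/5) = -14107598002/5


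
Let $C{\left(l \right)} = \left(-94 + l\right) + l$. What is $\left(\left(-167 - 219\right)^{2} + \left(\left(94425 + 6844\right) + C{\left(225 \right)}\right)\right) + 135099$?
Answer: $385720$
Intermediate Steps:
$C{\left(l \right)} = -94 + 2 l$
$\left(\left(-167 - 219\right)^{2} + \left(\left(94425 + 6844\right) + C{\left(225 \right)}\right)\right) + 135099 = \left(\left(-167 - 219\right)^{2} + \left(\left(94425 + 6844\right) + \left(-94 + 2 \cdot 225\right)\right)\right) + 135099 = \left(\left(-386\right)^{2} + \left(101269 + \left(-94 + 450\right)\right)\right) + 135099 = \left(148996 + \left(101269 + 356\right)\right) + 135099 = \left(148996 + 101625\right) + 135099 = 250621 + 135099 = 385720$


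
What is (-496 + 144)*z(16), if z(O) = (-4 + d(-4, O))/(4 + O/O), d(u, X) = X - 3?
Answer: -3168/5 ≈ -633.60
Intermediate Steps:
d(u, X) = -3 + X
z(O) = -7/5 + O/5 (z(O) = (-4 + (-3 + O))/(4 + O/O) = (-7 + O)/(4 + 1) = (-7 + O)/5 = (-7 + O)*(⅕) = -7/5 + O/5)
(-496 + 144)*z(16) = (-496 + 144)*(-7/5 + (⅕)*16) = -352*(-7/5 + 16/5) = -352*9/5 = -3168/5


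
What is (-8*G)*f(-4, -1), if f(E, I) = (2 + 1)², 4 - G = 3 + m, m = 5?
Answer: 288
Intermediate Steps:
G = -4 (G = 4 - (3 + 5) = 4 - 1*8 = 4 - 8 = -4)
f(E, I) = 9 (f(E, I) = 3² = 9)
(-8*G)*f(-4, -1) = -8*(-4)*9 = 32*9 = 288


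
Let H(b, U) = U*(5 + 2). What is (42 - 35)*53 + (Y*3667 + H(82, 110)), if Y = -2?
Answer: -6193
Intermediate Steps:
H(b, U) = 7*U (H(b, U) = U*7 = 7*U)
(42 - 35)*53 + (Y*3667 + H(82, 110)) = (42 - 35)*53 + (-2*3667 + 7*110) = 7*53 + (-7334 + 770) = 371 - 6564 = -6193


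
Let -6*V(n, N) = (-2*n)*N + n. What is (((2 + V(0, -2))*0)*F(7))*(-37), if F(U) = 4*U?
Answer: 0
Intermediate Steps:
V(n, N) = -n/6 + N*n/3 (V(n, N) = -((-2*n)*N + n)/6 = -(-2*N*n + n)/6 = -(n - 2*N*n)/6 = -n/6 + N*n/3)
(((2 + V(0, -2))*0)*F(7))*(-37) = (((2 + (1/6)*0*(-1 + 2*(-2)))*0)*(4*7))*(-37) = (((2 + (1/6)*0*(-1 - 4))*0)*28)*(-37) = (((2 + (1/6)*0*(-5))*0)*28)*(-37) = (((2 + 0)*0)*28)*(-37) = ((2*0)*28)*(-37) = (0*28)*(-37) = 0*(-37) = 0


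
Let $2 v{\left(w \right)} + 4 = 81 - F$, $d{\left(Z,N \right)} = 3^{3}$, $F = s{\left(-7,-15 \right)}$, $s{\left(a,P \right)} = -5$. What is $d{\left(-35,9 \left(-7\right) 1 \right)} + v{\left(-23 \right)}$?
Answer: $68$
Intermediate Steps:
$F = -5$
$d{\left(Z,N \right)} = 27$
$v{\left(w \right)} = 41$ ($v{\left(w \right)} = -2 + \frac{81 - -5}{2} = -2 + \frac{81 + 5}{2} = -2 + \frac{1}{2} \cdot 86 = -2 + 43 = 41$)
$d{\left(-35,9 \left(-7\right) 1 \right)} + v{\left(-23 \right)} = 27 + 41 = 68$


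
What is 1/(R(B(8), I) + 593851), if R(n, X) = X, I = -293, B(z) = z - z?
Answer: 1/593558 ≈ 1.6848e-6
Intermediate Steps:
B(z) = 0
1/(R(B(8), I) + 593851) = 1/(-293 + 593851) = 1/593558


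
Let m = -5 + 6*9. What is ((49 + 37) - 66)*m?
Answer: 980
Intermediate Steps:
m = 49 (m = -5 + 54 = 49)
((49 + 37) - 66)*m = ((49 + 37) - 66)*49 = (86 - 66)*49 = 20*49 = 980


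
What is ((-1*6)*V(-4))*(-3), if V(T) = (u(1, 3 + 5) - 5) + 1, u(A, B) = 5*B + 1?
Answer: 666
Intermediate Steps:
u(A, B) = 1 + 5*B
V(T) = 37 (V(T) = ((1 + 5*(3 + 5)) - 5) + 1 = ((1 + 5*8) - 5) + 1 = ((1 + 40) - 5) + 1 = (41 - 5) + 1 = 36 + 1 = 37)
((-1*6)*V(-4))*(-3) = (-1*6*37)*(-3) = -6*37*(-3) = -222*(-3) = 666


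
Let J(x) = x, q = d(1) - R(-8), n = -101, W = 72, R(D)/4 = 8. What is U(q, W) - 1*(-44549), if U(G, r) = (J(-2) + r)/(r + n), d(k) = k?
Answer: 1291851/29 ≈ 44547.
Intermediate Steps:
R(D) = 32 (R(D) = 4*8 = 32)
q = -31 (q = 1 - 1*32 = 1 - 32 = -31)
U(G, r) = (-2 + r)/(-101 + r) (U(G, r) = (-2 + r)/(r - 101) = (-2 + r)/(-101 + r))
U(q, W) - 1*(-44549) = (-2 + 72)/(-101 + 72) - 1*(-44549) = 70/(-29) + 44549 = -1/29*70 + 44549 = -70/29 + 44549 = 1291851/29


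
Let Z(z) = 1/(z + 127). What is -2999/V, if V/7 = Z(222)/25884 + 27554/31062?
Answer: -140252770483668/290394452747 ≈ -482.97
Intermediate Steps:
Z(z) = 1/(127 + z)
V = 290394452747/46766512332 (V = 7*(1/((127 + 222)*25884) + 27554/31062) = 7*((1/25884)/349 + 27554*(1/31062)) = 7*((1/349)*(1/25884) + 13777/15531) = 7*(1/9033516 + 13777/15531) = 7*(41484921821/46766512332) = 290394452747/46766512332 ≈ 6.2094)
-2999/V = -2999/290394452747/46766512332 = -2999*46766512332/290394452747 = -140252770483668/290394452747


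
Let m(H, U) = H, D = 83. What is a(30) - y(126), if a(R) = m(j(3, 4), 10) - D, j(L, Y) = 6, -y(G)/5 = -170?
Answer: -927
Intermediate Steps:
y(G) = 850 (y(G) = -5*(-170) = 850)
a(R) = -77 (a(R) = 6 - 1*83 = 6 - 83 = -77)
a(30) - y(126) = -77 - 1*850 = -77 - 850 = -927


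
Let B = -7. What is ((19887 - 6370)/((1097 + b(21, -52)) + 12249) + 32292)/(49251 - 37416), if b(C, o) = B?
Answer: 86151301/31573413 ≈ 2.7286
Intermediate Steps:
b(C, o) = -7
((19887 - 6370)/((1097 + b(21, -52)) + 12249) + 32292)/(49251 - 37416) = ((19887 - 6370)/((1097 - 7) + 12249) + 32292)/(49251 - 37416) = (13517/(1090 + 12249) + 32292)/11835 = (13517/13339 + 32292)*(1/11835) = (430756505/13339)*(1/11835) = 86151301/31573413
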